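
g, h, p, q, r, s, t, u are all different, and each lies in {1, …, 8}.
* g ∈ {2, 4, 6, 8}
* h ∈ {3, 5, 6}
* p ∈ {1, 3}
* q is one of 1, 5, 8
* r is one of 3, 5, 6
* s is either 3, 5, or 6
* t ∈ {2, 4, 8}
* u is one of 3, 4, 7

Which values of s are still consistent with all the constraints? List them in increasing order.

The 8 variables draw from only 8 values {1, 2, 3, 4, 5, 6, 7, 8}, so each is used; only u can be 7, hence u = 7.
The 3 variables h, r, s are confined to {3, 5, 6}, which locks those values in; drop them from g, p, q.
p must be 1 (only option left). Strike 1 from q.
q has just one choice, so q = 8. So g, t can't be 8.
No further eliminations apply; s can still be any of 3, 5, 6.

3, 5, 6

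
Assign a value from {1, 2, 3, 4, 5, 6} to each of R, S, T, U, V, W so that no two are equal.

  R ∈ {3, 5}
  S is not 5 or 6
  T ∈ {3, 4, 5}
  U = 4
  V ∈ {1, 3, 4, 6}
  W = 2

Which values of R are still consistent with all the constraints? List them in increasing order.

3, 5

U must be 4 (only option left). So S, T, V can't be 4.
W must be 2 (only option left). Eliminate 2 elsewhere: S.
The 4 still-open variables draw from only 4 values {1, 3, 5, 6}, so each is used; only V can be 6, hence V = 6.
The 3 still-open variables together cover exactly {1, 3, 5} — 3 values for 3 variables — and 1 appears only in S's list, so S = 1.
No further eliminations apply; R can still be any of 3, 5.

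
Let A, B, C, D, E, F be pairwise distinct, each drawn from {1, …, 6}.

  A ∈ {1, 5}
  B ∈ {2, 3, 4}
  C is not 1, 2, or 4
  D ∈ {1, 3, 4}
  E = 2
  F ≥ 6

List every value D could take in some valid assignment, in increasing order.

E must be 2 (only option left). Strike 2 from B.
F's domain is down to {6}, so F = 6. Remove 6 from C.
No further eliminations apply; D can still be any of 1, 3, 4.

1, 3, 4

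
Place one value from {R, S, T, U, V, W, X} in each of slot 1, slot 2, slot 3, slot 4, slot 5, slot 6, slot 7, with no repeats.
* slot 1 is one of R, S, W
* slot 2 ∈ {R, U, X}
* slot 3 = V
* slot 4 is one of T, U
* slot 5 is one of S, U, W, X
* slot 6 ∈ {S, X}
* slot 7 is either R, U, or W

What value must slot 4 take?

slot 3 has just one choice, so slot 3 = V.
Among the 6 still-open variables, T fits only slot 4 (and all 6 values in {R, S, T, U, W, X} must be used), so slot 4 = T.

T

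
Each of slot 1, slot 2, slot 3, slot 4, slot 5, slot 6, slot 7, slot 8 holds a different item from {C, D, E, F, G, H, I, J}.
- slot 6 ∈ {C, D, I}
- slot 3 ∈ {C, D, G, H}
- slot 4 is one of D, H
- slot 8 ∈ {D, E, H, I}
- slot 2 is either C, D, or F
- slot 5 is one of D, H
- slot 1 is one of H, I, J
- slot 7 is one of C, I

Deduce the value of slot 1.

J

The 8 variables together cover exactly {C, D, E, F, G, H, I, J} — 8 values for 8 variables — and E appears only in slot 8's list, so slot 8 = E.
The 7 still-open variables draw from only 7 values {C, D, F, G, H, I, J}, so each is used; only slot 2 can be F, hence slot 2 = F.
The 6 still-open variables together cover exactly {C, D, G, H, I, J} — 6 values for 6 variables — and G appears only in slot 3's list, so slot 3 = G.
Among the 5 still-open variables, J fits only slot 1 (and all 5 values in {C, D, H, I, J} must be used), so slot 1 = J.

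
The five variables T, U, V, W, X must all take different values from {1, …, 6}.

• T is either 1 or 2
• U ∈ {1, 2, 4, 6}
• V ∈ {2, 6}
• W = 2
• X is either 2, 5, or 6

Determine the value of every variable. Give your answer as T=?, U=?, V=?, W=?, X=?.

T=1, U=4, V=6, W=2, X=5

W's domain is down to {2}, so W = 2. Eliminate 2 elsewhere: T, U, V, X.
That leaves T = 1. So U can't be 1.
V has just one choice, so V = 6. So U, X can't be 6.
That leaves X = 5.
That leaves U = 4.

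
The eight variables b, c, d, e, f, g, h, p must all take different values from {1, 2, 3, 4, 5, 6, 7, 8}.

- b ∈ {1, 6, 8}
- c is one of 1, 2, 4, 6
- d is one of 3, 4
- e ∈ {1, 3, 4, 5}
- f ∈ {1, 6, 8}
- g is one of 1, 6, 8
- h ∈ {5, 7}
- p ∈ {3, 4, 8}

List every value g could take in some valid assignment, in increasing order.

Among the 8 variables, 2 fits only c (and all 8 values in {1, 2, 3, 4, 5, 6, 7, 8} must be used), so c = 2.
The 7 still-open variables together cover exactly {1, 3, 4, 5, 6, 7, 8} — 7 values for 7 variables — and 7 appears only in h's list, so h = 7.
Among the 6 still-open variables, 5 fits only e (and all 6 values in {1, 3, 4, 5, 6, 8} must be used), so e = 5.
The 3 variables b, f, g are confined to {1, 6, 8}, which locks those values in; drop them from p.
No further eliminations apply; g can still be any of 1, 6, 8.

1, 6, 8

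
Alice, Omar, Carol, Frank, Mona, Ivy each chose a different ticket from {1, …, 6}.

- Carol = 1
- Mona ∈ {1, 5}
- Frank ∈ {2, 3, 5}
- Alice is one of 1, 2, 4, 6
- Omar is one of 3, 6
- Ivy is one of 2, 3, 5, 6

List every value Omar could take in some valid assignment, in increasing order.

3, 6

Carol's domain is down to {1}, so Carol = 1. So Alice, Mona can't be 1.
That leaves Mona = 5. Remove 5 from Frank, Ivy.
Among the 4 still-open variables, 4 fits only Alice (and all 4 values in {2, 3, 4, 6} must be used), so Alice = 4.
No further eliminations apply; Omar can still be any of 3, 6.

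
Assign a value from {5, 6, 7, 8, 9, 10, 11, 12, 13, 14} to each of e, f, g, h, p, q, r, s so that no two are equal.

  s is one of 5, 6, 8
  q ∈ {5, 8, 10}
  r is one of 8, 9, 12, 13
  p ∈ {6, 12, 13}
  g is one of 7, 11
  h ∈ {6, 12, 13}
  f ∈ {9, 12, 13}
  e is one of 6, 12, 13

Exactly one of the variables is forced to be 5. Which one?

s

e, h, p between them cover only {6, 12, 13} — a naked triple. Remove those values from f, r, s.
f must be 9 (only option left). Strike 9 from r.
That leaves r = 8. Remove 8 from q, s.
So 5 goes to s.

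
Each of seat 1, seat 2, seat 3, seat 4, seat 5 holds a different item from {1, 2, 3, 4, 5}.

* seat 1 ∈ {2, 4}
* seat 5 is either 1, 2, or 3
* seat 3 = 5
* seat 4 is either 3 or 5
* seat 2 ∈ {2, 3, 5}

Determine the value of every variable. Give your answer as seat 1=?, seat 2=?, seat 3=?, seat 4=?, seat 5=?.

seat 1=4, seat 2=2, seat 3=5, seat 4=3, seat 5=1

seat 3 must be 5 (only option left). Strike 5 from seat 2, seat 4.
seat 4's domain is down to {3}, so seat 4 = 3. Eliminate 3 elsewhere: seat 2, seat 5.
That leaves seat 2 = 2. Strike 2 from seat 1, seat 5.
seat 5 has just one choice, so seat 5 = 1.
seat 1 has just one choice, so seat 1 = 4.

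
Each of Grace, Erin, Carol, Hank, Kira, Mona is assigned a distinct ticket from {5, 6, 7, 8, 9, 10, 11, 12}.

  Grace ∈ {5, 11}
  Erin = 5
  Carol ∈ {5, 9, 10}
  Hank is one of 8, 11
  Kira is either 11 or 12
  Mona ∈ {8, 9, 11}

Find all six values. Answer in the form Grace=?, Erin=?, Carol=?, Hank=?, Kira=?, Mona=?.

Grace=11, Erin=5, Carol=10, Hank=8, Kira=12, Mona=9

Erin must be 5 (only option left). Strike 5 from Grace, Carol.
Grace must be 11 (only option left). Remove 11 from Hank, Kira, Mona.
That leaves Hank = 8. So Mona can't be 8.
Kira has just one choice, so Kira = 12.
Mona has just one choice, so Mona = 9. Remove 9 from Carol.
That leaves Carol = 10.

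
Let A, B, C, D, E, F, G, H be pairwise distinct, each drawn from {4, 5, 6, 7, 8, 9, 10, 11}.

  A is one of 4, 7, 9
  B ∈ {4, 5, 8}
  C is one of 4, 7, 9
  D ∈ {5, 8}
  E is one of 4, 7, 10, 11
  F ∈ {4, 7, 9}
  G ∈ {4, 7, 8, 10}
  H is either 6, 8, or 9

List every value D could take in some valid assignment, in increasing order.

5, 8

The 8 variables draw from only 8 values {4, 5, 6, 7, 8, 9, 10, 11}, so each is used; only H can be 6, hence H = 6.
The 7 still-open variables together cover exactly {4, 5, 7, 8, 9, 10, 11} — 7 values for 7 variables — and 11 appears only in E's list, so E = 11.
The 6 still-open variables draw from only 6 values {4, 5, 7, 8, 9, 10}, so each is used; only G can be 10, hence G = 10.
A, C, F between them cover only {4, 7, 9} — a naked triple. Remove those values from B.
No further eliminations apply; D can still be any of 5, 8.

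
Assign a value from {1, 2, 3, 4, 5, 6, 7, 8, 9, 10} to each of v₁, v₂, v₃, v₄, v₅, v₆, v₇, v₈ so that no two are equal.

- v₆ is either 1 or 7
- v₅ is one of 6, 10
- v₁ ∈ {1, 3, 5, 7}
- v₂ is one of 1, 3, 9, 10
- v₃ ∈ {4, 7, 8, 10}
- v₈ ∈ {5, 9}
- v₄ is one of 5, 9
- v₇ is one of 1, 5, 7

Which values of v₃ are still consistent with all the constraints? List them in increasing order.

4, 8

The 2 variables v₄ and v₈ are confined to {5, 9}, which locks those values in; drop them from v₁, v₂, v₇.
v₆ and v₇ share exactly the 2 values {1, 7}; by pigeonhole those values go to them, so strike 1, 7 from v₁, v₂, v₃.
That leaves v₁ = 3. So v₂ can't be 3.
That leaves v₂ = 10. So v₃, v₅ can't be 10.
v₅'s domain is down to {6}, so v₅ = 6.
No further eliminations apply; v₃ can still be any of 4, 8.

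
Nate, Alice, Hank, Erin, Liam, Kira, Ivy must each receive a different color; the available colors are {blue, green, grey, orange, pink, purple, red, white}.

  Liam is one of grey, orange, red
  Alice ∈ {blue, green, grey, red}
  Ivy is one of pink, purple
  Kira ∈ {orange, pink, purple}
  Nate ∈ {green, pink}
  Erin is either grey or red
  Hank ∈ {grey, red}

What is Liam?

Among the 7 variables, blue fits only Alice (and all 7 values in {blue, green, grey, orange, pink, purple, red} must be used), so Alice = blue.
The 6 still-open variables draw from only 6 values {green, grey, orange, pink, purple, red}, so each is used; only Nate can be green, hence Nate = green.
Hank and Erin between them cover only {grey, red} — a naked pair. Remove those values from Liam.
So Liam = orange.

orange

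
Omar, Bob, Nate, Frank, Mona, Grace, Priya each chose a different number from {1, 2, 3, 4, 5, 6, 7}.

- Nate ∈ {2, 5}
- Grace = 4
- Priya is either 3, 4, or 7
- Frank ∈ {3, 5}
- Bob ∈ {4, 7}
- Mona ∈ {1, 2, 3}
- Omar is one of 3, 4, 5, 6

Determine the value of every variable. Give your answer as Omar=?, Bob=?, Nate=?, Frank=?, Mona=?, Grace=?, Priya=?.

Grace's domain is down to {4}, so Grace = 4. Eliminate 4 elsewhere: Omar, Bob, Priya.
Bob must be 7 (only option left). Strike 7 from Priya.
Priya must be 3 (only option left). Remove 3 from Omar, Frank, Mona.
Frank must be 5 (only option left). Strike 5 from Omar, Nate.
That leaves Omar = 6.
Nate's domain is down to {2}, so Nate = 2. Eliminate 2 elsewhere: Mona.
That leaves Mona = 1.

Omar=6, Bob=7, Nate=2, Frank=5, Mona=1, Grace=4, Priya=3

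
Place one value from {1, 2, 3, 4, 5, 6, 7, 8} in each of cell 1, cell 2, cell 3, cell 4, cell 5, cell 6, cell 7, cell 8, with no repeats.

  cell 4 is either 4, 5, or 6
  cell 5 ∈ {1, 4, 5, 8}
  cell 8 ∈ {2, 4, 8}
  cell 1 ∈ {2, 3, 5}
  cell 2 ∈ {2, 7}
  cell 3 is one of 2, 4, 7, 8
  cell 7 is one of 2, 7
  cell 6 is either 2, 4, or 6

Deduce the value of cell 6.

The 8 variables draw from only 8 values {1, 2, 3, 4, 5, 6, 7, 8}, so each is used; only cell 5 can be 1, hence cell 5 = 1.
Among the 7 still-open variables, 3 fits only cell 1 (and all 7 values in {2, 3, 4, 5, 6, 7, 8} must be used), so cell 1 = 3.
The 6 still-open variables together cover exactly {2, 4, 5, 6, 7, 8} — 6 values for 6 variables — and 5 appears only in cell 4's list, so cell 4 = 5.
The 5 still-open variables together cover exactly {2, 4, 6, 7, 8} — 5 values for 5 variables — and 6 appears only in cell 6's list, so cell 6 = 6.

6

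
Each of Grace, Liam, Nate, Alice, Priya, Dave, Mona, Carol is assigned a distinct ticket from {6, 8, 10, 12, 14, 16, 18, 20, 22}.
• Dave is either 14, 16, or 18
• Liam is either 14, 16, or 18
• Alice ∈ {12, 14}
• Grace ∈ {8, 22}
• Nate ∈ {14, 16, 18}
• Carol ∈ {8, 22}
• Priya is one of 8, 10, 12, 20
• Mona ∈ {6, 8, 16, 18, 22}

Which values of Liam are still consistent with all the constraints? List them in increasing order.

The 2 variables Grace and Carol are confined to {8, 22}, which locks those values in; drop them from Priya, Mona.
Liam, Nate, Dave share exactly the 3 values {14, 16, 18}; by pigeonhole those values go to them, so strike 14, 16, 18 from Alice, Mona.
That leaves Alice = 12. Strike 12 from Priya.
That leaves Mona = 6.
No further eliminations apply; Liam can still be any of 14, 16, 18.

14, 16, 18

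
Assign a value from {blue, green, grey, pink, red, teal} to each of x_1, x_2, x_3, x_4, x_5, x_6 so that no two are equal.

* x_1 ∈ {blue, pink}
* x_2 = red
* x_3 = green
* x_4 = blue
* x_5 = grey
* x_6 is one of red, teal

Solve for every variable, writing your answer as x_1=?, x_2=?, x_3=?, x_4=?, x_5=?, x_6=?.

x_1=pink, x_2=red, x_3=green, x_4=blue, x_5=grey, x_6=teal

x_2 has just one choice, so x_2 = red. Remove red from x_6.
x_3's domain is down to {green}, so x_3 = green.
x_4 must be blue (only option left). Strike blue from x_1.
x_5 must be grey (only option left).
x_6 must be teal (only option left).
x_1 must be pink (only option left).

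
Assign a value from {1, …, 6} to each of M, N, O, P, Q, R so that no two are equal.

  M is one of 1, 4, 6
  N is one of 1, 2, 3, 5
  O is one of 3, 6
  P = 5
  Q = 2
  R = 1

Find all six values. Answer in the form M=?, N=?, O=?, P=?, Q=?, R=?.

P's domain is down to {5}, so P = 5. Eliminate 5 elsewhere: N.
Q's domain is down to {2}, so Q = 2. So N can't be 2.
That leaves R = 1. Remove 1 from M, N.
N must be 3 (only option left). Eliminate 3 elsewhere: O.
O must be 6 (only option left). Remove 6 from M.
M has just one choice, so M = 4.

M=4, N=3, O=6, P=5, Q=2, R=1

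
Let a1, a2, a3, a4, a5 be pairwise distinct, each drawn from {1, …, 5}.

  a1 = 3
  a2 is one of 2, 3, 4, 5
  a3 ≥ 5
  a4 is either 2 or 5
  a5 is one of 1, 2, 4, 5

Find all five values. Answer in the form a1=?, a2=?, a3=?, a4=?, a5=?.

a1=3, a2=4, a3=5, a4=2, a5=1

a1 has just one choice, so a1 = 3. So a2 can't be 3.
a3's domain is down to {5}, so a3 = 5. Remove 5 from a2, a4, a5.
a4's domain is down to {2}, so a4 = 2. So a2, a5 can't be 2.
a2 has just one choice, so a2 = 4. So a5 can't be 4.
That leaves a5 = 1.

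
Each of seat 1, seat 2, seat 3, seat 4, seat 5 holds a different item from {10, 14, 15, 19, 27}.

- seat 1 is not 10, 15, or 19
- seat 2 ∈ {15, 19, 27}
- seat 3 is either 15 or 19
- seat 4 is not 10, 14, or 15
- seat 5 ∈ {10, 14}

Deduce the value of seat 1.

14

The 5 variables draw from only 5 values {10, 14, 15, 19, 27}, so each is used; only seat 5 can be 10, hence seat 5 = 10.
The 4 still-open variables together cover exactly {14, 15, 19, 27} — 4 values for 4 variables — and 14 appears only in seat 1's list, so seat 1 = 14.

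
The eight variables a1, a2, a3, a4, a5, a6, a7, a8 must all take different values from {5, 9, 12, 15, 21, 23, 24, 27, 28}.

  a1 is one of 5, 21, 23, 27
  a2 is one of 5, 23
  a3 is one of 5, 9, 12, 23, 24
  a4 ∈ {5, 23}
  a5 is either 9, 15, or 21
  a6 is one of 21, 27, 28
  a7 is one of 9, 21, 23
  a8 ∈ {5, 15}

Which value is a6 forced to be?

28

a2 and a4 between them cover only {5, 23} — a naked pair. Remove those values from a1, a3, a7, a8.
a8 must be 15 (only option left). Eliminate 15 elsewhere: a5.
The 2 variables a5 and a7 are confined to {9, 21}, which locks those values in; drop them from a1, a3, a6.
a1's domain is down to {27}, so a1 = 27. Eliminate 27 elsewhere: a6.
So a6 = 28.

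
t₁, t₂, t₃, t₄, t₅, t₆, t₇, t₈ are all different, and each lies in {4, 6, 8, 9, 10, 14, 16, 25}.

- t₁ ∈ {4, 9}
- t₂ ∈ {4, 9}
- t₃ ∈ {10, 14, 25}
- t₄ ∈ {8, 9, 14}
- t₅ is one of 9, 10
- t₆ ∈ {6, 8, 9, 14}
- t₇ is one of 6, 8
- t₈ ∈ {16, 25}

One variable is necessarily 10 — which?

t₅

The 8 variables together cover exactly {4, 6, 8, 9, 10, 14, 16, 25} — 8 values for 8 variables — and 16 appears only in t₈'s list, so t₈ = 16.
The 7 still-open variables draw from only 7 values {4, 6, 8, 9, 10, 14, 25}, so each is used; only t₃ can be 25, hence t₃ = 25.
The 6 still-open variables together cover exactly {4, 6, 8, 9, 10, 14} — 6 values for 6 variables — and 10 appears only in t₅'s list, so t₅ = 10.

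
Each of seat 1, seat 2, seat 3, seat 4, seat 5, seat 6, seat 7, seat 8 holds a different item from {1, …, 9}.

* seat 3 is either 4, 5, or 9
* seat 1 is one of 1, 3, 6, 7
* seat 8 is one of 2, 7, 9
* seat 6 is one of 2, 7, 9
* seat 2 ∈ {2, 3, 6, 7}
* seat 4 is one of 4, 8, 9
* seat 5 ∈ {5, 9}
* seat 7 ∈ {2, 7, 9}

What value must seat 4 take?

seat 6, seat 7, seat 8 share exactly the 3 values {2, 7, 9}; by pigeonhole those values go to them, so strike 2, 7, 9 from seat 1, seat 2, seat 3, seat 4, seat 5.
That leaves seat 5 = 5. Strike 5 from seat 3.
seat 3 must be 4 (only option left). So seat 4 can't be 4.
So seat 4 = 8.

8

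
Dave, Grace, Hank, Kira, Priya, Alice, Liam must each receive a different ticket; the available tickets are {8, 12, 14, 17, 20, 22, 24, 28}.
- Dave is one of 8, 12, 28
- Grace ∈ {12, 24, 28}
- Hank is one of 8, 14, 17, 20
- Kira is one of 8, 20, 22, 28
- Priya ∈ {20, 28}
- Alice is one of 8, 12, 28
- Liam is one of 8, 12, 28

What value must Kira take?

22

The 3 variables Dave, Alice, Liam are confined to {8, 12, 28}, which locks those values in; drop them from Grace, Hank, Kira, Priya.
Grace must be 24 (only option left).
Priya must be 20 (only option left). So Hank, Kira can't be 20.
So Kira = 22.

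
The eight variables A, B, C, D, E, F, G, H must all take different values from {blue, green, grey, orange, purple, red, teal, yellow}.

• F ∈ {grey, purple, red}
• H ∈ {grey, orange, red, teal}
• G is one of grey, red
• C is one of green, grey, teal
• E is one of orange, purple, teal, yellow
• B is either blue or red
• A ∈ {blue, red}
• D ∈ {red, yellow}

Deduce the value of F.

Among the 8 variables, green fits only C (and all 8 values in {blue, green, grey, orange, purple, red, teal, yellow} must be used), so C = green.
A and B between them cover only {blue, red} — a naked pair. Remove those values from D, F, G, H.
D's domain is down to {yellow}, so D = yellow. Remove yellow from E.
That leaves G = grey. So F, H can't be grey.
So F = purple.

purple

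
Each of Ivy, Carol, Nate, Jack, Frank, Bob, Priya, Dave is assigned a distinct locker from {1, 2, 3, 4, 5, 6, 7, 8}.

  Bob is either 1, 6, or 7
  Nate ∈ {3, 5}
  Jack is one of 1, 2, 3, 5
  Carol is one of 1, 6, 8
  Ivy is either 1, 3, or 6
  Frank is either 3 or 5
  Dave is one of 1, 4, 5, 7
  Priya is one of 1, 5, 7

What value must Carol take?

8

The 8 variables draw from only 8 values {1, 2, 3, 4, 5, 6, 7, 8}, so each is used; only Jack can be 2, hence Jack = 2.
Among the 7 still-open variables, 4 fits only Dave (and all 7 values in {1, 3, 4, 5, 6, 7, 8} must be used), so Dave = 4.
Among the 6 still-open variables, 8 fits only Carol (and all 6 values in {1, 3, 5, 6, 7, 8} must be used), so Carol = 8.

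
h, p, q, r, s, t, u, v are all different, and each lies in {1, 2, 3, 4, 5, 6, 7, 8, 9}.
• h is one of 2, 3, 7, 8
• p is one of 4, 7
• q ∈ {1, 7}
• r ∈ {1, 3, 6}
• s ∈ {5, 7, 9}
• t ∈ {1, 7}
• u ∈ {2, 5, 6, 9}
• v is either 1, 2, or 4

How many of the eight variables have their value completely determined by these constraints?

2

q and t between them cover only {1, 7} — a naked pair. Remove those values from h, p, r, s, v.
p must be 4 (only option left). Remove 4 from v.
That leaves v = 2. Strike 2 from h, u.
Determined: p=4, v=2. The other variables each still have more than one consistent value. That makes 2.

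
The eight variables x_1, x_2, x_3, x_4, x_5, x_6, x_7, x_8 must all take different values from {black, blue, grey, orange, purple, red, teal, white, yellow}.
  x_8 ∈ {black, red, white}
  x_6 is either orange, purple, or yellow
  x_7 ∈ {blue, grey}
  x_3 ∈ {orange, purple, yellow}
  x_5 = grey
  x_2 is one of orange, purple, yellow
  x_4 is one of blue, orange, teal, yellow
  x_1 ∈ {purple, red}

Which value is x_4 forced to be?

x_5 has just one choice, so x_5 = grey. Remove grey from x_7.
x_7 must be blue (only option left). Remove blue from x_4.
x_2, x_3, x_6 between them cover only {orange, purple, yellow} — a naked triple. Remove those values from x_1, x_4.
So x_4 = teal.

teal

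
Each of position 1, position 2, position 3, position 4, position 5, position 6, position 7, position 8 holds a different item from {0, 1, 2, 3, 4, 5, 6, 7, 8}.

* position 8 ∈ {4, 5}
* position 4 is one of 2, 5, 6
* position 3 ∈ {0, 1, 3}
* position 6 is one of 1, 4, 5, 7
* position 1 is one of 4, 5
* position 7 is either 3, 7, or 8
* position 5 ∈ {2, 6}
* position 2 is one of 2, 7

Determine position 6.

1

The 2 variables position 1 and position 8 are confined to {4, 5}, which locks those values in; drop them from position 4, position 6.
position 4 and position 5 share exactly the 2 values {2, 6}; by pigeonhole those values go to them, so strike 2, 6 from position 2.
position 2 must be 7 (only option left). Remove 7 from position 6, position 7.
So position 6 = 1.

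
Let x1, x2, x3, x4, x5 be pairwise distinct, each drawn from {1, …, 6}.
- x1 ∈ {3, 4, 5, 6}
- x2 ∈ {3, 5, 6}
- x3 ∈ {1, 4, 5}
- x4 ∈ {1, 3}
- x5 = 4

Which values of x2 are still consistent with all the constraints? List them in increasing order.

3, 5, 6

x5's domain is down to {4}, so x5 = 4. Eliminate 4 elsewhere: x1, x3.
No further eliminations apply; x2 can still be any of 3, 5, 6.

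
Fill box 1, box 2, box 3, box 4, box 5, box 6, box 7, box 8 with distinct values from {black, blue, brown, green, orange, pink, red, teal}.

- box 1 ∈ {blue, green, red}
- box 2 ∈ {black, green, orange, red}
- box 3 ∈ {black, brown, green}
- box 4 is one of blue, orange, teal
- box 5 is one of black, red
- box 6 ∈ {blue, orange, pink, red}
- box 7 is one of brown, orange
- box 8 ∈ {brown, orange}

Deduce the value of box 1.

Among the 8 variables, pink fits only box 6 (and all 8 values in {black, blue, brown, green, orange, pink, red, teal} must be used), so box 6 = pink.
The 7 still-open variables together cover exactly {black, blue, brown, green, orange, red, teal} — 7 values for 7 variables — and teal appears only in box 4's list, so box 4 = teal.
The 6 still-open variables draw from only 6 values {black, blue, brown, green, orange, red}, so each is used; only box 1 can be blue, hence box 1 = blue.

blue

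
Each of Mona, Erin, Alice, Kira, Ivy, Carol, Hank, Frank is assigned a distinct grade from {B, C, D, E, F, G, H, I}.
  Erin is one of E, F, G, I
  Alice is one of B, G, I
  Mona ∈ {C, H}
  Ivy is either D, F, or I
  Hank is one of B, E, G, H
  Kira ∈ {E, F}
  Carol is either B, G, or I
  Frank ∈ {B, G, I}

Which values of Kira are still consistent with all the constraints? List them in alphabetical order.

The 8 variables together cover exactly {B, C, D, E, F, G, H, I} — 8 values for 8 variables — and C appears only in Mona's list, so Mona = C.
The 7 still-open variables together cover exactly {B, D, E, F, G, H, I} — 7 values for 7 variables — and D appears only in Ivy's list, so Ivy = D.
The 6 still-open variables together cover exactly {B, E, F, G, H, I} — 6 values for 6 variables — and H appears only in Hank's list, so Hank = H.
Alice, Carol, Frank share exactly the 3 values {B, G, I}; by pigeonhole those values go to them, so strike B, G, I from Erin.
No further eliminations apply; Kira can still be any of E, F.

E, F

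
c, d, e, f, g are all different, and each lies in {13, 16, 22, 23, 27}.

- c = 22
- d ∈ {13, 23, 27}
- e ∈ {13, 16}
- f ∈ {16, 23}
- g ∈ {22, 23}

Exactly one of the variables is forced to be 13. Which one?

e

c must be 22 (only option left). Remove 22 from g.
g must be 23 (only option left). So d, f can't be 23.
f must be 16 (only option left). So e can't be 16.
So 13 goes to e.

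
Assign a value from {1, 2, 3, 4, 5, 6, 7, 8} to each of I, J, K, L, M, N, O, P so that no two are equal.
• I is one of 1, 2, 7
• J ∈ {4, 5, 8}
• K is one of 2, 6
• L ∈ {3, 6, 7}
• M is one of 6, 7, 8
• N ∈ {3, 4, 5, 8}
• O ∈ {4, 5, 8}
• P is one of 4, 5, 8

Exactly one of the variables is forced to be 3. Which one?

The 8 variables draw from only 8 values {1, 2, 3, 4, 5, 6, 7, 8}, so each is used; only I can be 1, hence I = 1.
Among the 7 still-open variables, 2 fits only K (and all 7 values in {2, 3, 4, 5, 6, 7, 8} must be used), so K = 2.
J, O, P share exactly the 3 values {4, 5, 8}; by pigeonhole those values go to them, so strike 4, 5, 8 from M, N.

N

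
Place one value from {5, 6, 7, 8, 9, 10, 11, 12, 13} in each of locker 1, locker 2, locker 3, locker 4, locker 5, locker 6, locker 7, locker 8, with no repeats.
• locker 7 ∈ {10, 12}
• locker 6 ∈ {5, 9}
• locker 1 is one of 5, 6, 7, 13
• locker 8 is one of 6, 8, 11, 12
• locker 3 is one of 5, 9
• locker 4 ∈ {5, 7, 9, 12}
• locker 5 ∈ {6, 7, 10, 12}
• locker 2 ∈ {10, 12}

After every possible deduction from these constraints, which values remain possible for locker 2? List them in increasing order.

10, 12

The 2 variables locker 2 and locker 7 are confined to {10, 12}, which locks those values in; drop them from locker 4, locker 5, locker 8.
The 2 variables locker 3 and locker 6 are confined to {5, 9}, which locks those values in; drop them from locker 1, locker 4.
locker 4 has just one choice, so locker 4 = 7. Eliminate 7 elsewhere: locker 1, locker 5.
locker 5 has just one choice, so locker 5 = 6. Strike 6 from locker 1, locker 8.
locker 1 has just one choice, so locker 1 = 13.
No further eliminations apply; locker 2 can still be any of 10, 12.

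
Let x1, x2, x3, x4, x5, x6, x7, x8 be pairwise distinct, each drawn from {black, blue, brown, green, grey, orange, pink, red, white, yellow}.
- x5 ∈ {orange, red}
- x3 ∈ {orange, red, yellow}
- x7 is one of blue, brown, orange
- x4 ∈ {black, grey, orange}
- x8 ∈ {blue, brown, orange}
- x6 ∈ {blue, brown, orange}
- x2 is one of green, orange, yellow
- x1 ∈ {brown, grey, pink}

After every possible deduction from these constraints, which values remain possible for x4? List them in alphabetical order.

x6, x7, x8 between them cover only {blue, brown, orange} — a naked triple. Remove those values from x1, x2, x3, x4, x5.
x5 has just one choice, so x5 = red. Remove red from x3.
x3 must be yellow (only option left). Strike yellow from x2.
x2's domain is down to {green}, so x2 = green.
No further eliminations apply; x4 can still be any of black, grey.

black, grey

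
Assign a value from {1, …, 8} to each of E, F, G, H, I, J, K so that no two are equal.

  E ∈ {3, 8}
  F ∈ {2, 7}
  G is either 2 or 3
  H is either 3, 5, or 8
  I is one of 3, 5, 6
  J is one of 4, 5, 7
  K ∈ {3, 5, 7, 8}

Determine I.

6

The 7 variables together cover exactly {2, 3, 4, 5, 6, 7, 8} — 7 values for 7 variables — and 4 appears only in J's list, so J = 4.
The 6 still-open variables draw from only 6 values {2, 3, 5, 6, 7, 8}, so each is used; only I can be 6, hence I = 6.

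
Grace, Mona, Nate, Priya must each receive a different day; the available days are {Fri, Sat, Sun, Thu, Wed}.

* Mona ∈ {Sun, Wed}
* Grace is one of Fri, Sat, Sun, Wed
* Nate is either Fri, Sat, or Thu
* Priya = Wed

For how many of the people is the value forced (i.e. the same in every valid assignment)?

Priya's domain is down to {Wed}, so Priya = Wed. So Grace, Mona can't be Wed.
Mona's domain is down to {Sun}, so Mona = Sun. Remove Sun from Grace.
Determined: Mona=Sun, Priya=Wed. The other people each still have more than one consistent value. That makes 2.

2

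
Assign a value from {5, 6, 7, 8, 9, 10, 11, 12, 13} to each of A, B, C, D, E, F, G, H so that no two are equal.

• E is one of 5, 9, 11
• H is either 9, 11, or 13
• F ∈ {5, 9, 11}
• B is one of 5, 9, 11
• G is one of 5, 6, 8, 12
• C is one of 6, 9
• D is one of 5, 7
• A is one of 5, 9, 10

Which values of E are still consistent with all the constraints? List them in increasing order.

B, E, F share exactly the 3 values {5, 9, 11}; by pigeonhole those values go to them, so strike 5, 9, 11 from A, C, D, G, H.
That leaves A = 10.
C has just one choice, so C = 6. Eliminate 6 elsewhere: G.
D has just one choice, so D = 7.
That leaves H = 13.
No further eliminations apply; E can still be any of 5, 9, 11.

5, 9, 11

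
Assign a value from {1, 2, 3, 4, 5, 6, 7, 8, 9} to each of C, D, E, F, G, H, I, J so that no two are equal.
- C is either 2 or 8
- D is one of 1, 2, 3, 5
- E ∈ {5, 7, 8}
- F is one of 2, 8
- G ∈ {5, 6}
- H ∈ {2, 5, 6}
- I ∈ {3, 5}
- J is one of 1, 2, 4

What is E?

The 8 variables draw from only 8 values {1, 2, 3, 4, 5, 6, 7, 8}, so each is used; only J can be 4, hence J = 4.
Among the 7 still-open variables, 1 fits only D (and all 7 values in {1, 2, 3, 5, 6, 7, 8} must be used), so D = 1.
Among the 6 still-open variables, 3 fits only I (and all 6 values in {2, 3, 5, 6, 7, 8} must be used), so I = 3.
The 5 still-open variables together cover exactly {2, 5, 6, 7, 8} — 5 values for 5 variables — and 7 appears only in E's list, so E = 7.

7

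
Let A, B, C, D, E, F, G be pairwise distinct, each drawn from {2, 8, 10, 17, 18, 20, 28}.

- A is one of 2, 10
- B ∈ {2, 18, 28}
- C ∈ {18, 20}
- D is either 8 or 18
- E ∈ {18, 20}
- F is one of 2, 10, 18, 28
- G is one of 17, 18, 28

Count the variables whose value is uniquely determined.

The 7 variables together cover exactly {2, 8, 10, 17, 18, 20, 28} — 7 values for 7 variables — and 8 appears only in D's list, so D = 8.
The 6 still-open variables together cover exactly {2, 10, 17, 18, 20, 28} — 6 values for 6 variables — and 17 appears only in G's list, so G = 17.
The 2 variables C and E are confined to {18, 20}, which locks those values in; drop them from B, F.
Determined: D=8, G=17. The other variables each still have more than one consistent value. That makes 2.

2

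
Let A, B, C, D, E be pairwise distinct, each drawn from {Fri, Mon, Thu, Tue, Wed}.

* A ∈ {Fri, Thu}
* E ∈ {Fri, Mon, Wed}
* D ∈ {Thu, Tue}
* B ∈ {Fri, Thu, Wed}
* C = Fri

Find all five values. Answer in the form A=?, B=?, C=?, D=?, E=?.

C must be Fri (only option left). Strike Fri from A, B, E.
That leaves A = Thu. So B, D can't be Thu.
That leaves B = Wed. Strike Wed from E.
D has just one choice, so D = Tue.
E must be Mon (only option left).

A=Thu, B=Wed, C=Fri, D=Tue, E=Mon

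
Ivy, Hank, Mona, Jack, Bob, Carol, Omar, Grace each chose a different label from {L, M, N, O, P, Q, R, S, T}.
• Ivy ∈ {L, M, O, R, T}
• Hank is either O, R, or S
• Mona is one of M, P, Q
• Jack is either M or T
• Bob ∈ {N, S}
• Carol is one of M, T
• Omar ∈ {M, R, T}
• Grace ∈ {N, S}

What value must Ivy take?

L

Jack and Carol share exactly the 2 values {M, T}; by pigeonhole those values go to them, so strike M, T from Ivy, Mona, Omar.
Omar has just one choice, so Omar = R. Remove R from Ivy, Hank.
Bob and Grace share exactly the 2 values {N, S}; by pigeonhole those values go to them, so strike N, S from Hank.
Hank must be O (only option left). Strike O from Ivy.
So Ivy = L.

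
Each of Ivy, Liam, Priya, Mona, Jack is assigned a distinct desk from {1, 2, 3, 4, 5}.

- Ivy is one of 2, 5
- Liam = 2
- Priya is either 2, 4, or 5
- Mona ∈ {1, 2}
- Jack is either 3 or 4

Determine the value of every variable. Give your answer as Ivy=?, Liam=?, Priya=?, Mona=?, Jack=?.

Ivy=5, Liam=2, Priya=4, Mona=1, Jack=3

Liam's domain is down to {2}, so Liam = 2. Remove 2 from Ivy, Priya, Mona.
That leaves Mona = 1.
Ivy's domain is down to {5}, so Ivy = 5. Remove 5 from Priya.
Priya has just one choice, so Priya = 4. So Jack can't be 4.
Jack's domain is down to {3}, so Jack = 3.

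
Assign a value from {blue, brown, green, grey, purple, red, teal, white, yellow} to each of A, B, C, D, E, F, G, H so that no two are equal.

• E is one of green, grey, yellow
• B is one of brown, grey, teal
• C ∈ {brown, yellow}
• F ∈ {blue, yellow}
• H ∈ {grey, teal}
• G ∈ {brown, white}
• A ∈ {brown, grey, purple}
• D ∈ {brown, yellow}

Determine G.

The 8 variables draw from only 8 values {blue, brown, green, grey, purple, teal, white, yellow}, so each is used; only F can be blue, hence F = blue.
The 7 still-open variables together cover exactly {brown, green, grey, purple, teal, white, yellow} — 7 values for 7 variables — and green appears only in E's list, so E = green.
Among the 6 still-open variables, purple fits only A (and all 6 values in {brown, grey, purple, teal, white, yellow} must be used), so A = purple.
The 5 still-open variables together cover exactly {brown, grey, teal, white, yellow} — 5 values for 5 variables — and white appears only in G's list, so G = white.

white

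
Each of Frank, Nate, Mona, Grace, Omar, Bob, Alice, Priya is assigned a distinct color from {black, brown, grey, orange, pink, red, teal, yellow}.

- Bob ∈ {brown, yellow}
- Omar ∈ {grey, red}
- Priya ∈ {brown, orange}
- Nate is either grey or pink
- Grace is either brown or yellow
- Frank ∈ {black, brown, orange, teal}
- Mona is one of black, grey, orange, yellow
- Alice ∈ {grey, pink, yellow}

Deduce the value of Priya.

orange

The 8 variables draw from only 8 values {black, brown, grey, orange, pink, red, teal, yellow}, so each is used; only Omar can be red, hence Omar = red.
The 7 still-open variables together cover exactly {black, brown, grey, orange, pink, teal, yellow} — 7 values for 7 variables — and teal appears only in Frank's list, so Frank = teal.
Among the 6 still-open variables, black fits only Mona (and all 6 values in {black, brown, grey, orange, pink, yellow} must be used), so Mona = black.
Among the 5 still-open variables, orange fits only Priya (and all 5 values in {brown, grey, orange, pink, yellow} must be used), so Priya = orange.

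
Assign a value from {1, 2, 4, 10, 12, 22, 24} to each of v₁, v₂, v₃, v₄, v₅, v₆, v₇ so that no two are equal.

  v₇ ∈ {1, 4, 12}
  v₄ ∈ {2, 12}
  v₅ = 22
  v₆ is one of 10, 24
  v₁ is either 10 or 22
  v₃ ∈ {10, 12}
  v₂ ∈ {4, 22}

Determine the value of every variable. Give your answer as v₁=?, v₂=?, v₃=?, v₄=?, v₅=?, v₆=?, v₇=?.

v₁=10, v₂=4, v₃=12, v₄=2, v₅=22, v₆=24, v₇=1

v₅'s domain is down to {22}, so v₅ = 22. Remove 22 from v₁, v₂.
v₁ has just one choice, so v₁ = 10. Remove 10 from v₃, v₆.
v₂ must be 4 (only option left). Strike 4 from v₇.
v₃ has just one choice, so v₃ = 12. So v₄, v₇ can't be 12.
v₄'s domain is down to {2}, so v₄ = 2.
v₆'s domain is down to {24}, so v₆ = 24.
v₇ has just one choice, so v₇ = 1.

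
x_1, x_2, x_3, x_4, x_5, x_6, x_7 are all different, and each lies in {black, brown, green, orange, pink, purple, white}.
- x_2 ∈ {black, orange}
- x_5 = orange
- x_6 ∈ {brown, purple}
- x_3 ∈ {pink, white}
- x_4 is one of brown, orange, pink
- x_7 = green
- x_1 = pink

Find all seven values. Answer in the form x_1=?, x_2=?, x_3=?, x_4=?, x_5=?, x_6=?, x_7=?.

x_1 must be pink (only option left). Remove pink from x_3, x_4.
x_3 has just one choice, so x_3 = white.
x_5 has just one choice, so x_5 = orange. So x_2, x_4 can't be orange.
x_7 must be green (only option left).
That leaves x_2 = black.
That leaves x_4 = brown. So x_6 can't be brown.
That leaves x_6 = purple.

x_1=pink, x_2=black, x_3=white, x_4=brown, x_5=orange, x_6=purple, x_7=green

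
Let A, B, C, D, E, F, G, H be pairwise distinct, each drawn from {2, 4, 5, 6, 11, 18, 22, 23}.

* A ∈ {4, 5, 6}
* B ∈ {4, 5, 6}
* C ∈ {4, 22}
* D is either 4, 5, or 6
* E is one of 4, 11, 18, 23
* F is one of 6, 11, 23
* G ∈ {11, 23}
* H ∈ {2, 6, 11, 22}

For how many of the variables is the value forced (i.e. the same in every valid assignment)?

Among the 8 variables, 2 fits only H (and all 8 values in {2, 4, 5, 6, 11, 18, 22, 23} must be used), so H = 2.
The 7 still-open variables draw from only 7 values {4, 5, 6, 11, 18, 22, 23}, so each is used; only E can be 18, hence E = 18.
The 6 still-open variables draw from only 6 values {4, 5, 6, 11, 22, 23}, so each is used; only C can be 22, hence C = 22.
A, B, D between them cover only {4, 5, 6} — a naked triple. Remove those values from F.
Determined: C=22, E=18, H=2. The other variables each still have more than one consistent value. That makes 3.

3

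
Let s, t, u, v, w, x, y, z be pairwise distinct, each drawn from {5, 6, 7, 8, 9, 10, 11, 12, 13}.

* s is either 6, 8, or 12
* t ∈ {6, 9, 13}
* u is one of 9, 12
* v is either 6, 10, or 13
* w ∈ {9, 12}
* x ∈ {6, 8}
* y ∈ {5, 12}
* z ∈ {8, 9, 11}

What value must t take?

Among the 8 variables, 5 fits only y (and all 8 values in {5, 6, 8, 9, 10, 11, 12, 13} must be used), so y = 5.
Among the 7 still-open variables, 10 fits only v (and all 7 values in {6, 8, 9, 10, 11, 12, 13} must be used), so v = 10.
The 6 still-open variables draw from only 6 values {6, 8, 9, 11, 12, 13}, so each is used; only z can be 11, hence z = 11.
The 5 still-open variables together cover exactly {6, 8, 9, 12, 13} — 5 values for 5 variables — and 13 appears only in t's list, so t = 13.

13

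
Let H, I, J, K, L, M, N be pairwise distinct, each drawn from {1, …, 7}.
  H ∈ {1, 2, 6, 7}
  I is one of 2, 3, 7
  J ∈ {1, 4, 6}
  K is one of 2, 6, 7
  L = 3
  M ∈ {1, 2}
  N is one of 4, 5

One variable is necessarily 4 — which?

J

L's domain is down to {3}, so L = 3. Strike 3 from I.
The 6 still-open variables together cover exactly {1, 2, 4, 5, 6, 7} — 6 values for 6 variables — and 5 appears only in N's list, so N = 5.
Among the 5 still-open variables, 4 fits only J (and all 5 values in {1, 2, 4, 6, 7} must be used), so J = 4.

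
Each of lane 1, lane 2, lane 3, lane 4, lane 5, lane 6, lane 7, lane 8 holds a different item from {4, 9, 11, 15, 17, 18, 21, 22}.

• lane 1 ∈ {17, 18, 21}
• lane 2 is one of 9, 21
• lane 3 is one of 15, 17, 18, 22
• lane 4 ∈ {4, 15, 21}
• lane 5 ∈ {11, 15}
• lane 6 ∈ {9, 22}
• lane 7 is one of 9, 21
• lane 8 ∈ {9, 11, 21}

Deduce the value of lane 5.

The 8 variables draw from only 8 values {4, 9, 11, 15, 17, 18, 21, 22}, so each is used; only lane 4 can be 4, hence lane 4 = 4.
The 2 variables lane 2 and lane 7 are confined to {9, 21}, which locks those values in; drop them from lane 1, lane 6, lane 8.
lane 6 must be 22 (only option left). Strike 22 from lane 3.
lane 8 must be 11 (only option left). Eliminate 11 elsewhere: lane 5.
So lane 5 = 15.

15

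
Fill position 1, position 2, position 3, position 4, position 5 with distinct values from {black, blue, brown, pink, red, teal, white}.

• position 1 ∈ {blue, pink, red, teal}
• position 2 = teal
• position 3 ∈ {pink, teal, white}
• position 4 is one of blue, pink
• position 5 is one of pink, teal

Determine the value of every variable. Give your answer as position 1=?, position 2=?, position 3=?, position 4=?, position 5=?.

position 2's domain is down to {teal}, so position 2 = teal. Strike teal from position 1, position 3, position 5.
position 5 has just one choice, so position 5 = pink. Remove pink from position 1, position 3, position 4.
position 3 must be white (only option left).
That leaves position 4 = blue. Remove blue from position 1.
position 1's domain is down to {red}, so position 1 = red.

position 1=red, position 2=teal, position 3=white, position 4=blue, position 5=pink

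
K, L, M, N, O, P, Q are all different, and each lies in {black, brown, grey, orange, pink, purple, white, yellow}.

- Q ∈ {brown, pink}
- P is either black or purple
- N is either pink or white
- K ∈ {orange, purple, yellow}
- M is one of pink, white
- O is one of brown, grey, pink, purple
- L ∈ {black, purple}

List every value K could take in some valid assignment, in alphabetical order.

L and P between them cover only {black, purple} — a naked pair. Remove those values from K, O.
The 2 variables M and N are confined to {pink, white}, which locks those values in; drop them from O, Q.
Q has just one choice, so Q = brown. Eliminate brown elsewhere: O.
O has just one choice, so O = grey.
No further eliminations apply; K can still be any of orange, yellow.

orange, yellow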